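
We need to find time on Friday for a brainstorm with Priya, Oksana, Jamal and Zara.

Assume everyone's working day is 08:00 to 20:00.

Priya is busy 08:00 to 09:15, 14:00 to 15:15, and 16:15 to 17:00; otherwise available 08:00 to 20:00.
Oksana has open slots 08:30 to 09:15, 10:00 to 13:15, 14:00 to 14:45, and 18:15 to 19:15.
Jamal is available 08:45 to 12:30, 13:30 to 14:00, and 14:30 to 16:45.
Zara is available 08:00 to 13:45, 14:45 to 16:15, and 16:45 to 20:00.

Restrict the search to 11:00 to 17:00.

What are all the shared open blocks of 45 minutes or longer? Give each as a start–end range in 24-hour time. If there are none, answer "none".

11:00–12:30

Priya free within 08:00–20:00: 09:15–14:00, 15:15–16:15, 17:00–20:00.
Priya ∩ Oksana: 10:00–13:15, 18:15–19:15.
Priya ∩ Oksana ∩ Jamal: 10:00–12:30.
Priya ∩ Oksana ∩ Jamal ∩ Zara: 10:00–12:30.
Restricted to 11:00–17:00: 11:00–12:30.
Windows ≥ 45 min: 11:00–12:30.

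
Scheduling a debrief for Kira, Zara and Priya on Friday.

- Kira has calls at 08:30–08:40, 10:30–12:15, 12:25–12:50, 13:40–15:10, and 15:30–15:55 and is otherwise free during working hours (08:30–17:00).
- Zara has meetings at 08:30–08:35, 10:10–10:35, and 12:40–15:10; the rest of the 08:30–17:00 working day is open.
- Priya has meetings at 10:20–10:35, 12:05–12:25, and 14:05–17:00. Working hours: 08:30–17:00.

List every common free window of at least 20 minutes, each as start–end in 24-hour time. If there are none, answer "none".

Kira free within 08:30–17:00: 08:40–10:30, 12:15–12:25, 12:50–13:40, 15:10–15:30, 15:55–17:00.
Zara free within 08:30–17:00: 08:35–10:10, 10:35–12:40, 15:10–17:00.
Priya free within 08:30–17:00: 08:30–10:20, 10:35–12:05, 12:25–14:05.
Kira ∩ Zara: 08:40–10:10, 12:15–12:25, 15:10–15:30, 15:55–17:00.
Kira ∩ Zara ∩ Priya: 08:40–10:10.
Windows ≥ 20 min: 08:40–10:10.

08:40–10:10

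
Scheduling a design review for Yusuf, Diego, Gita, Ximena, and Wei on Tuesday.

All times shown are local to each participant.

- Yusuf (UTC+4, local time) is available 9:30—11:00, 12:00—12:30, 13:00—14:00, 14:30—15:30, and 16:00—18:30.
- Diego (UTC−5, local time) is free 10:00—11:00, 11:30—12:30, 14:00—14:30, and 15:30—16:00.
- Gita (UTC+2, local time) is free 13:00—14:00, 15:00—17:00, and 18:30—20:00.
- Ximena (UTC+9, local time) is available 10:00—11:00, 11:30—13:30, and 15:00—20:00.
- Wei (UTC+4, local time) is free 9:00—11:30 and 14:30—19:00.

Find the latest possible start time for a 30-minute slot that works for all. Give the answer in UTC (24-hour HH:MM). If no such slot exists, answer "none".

Yusuf → UTC: 05:30–07:00, 08:00–08:30, 09:00–10:00, 10:30–11:30, 12:00–14:30.
Diego → UTC: 15:00–16:00, 16:30–17:30, 19:00–19:30, 20:30–21:00.
Gita → UTC: 11:00–12:00, 13:00–15:00, 16:30–18:00.
Ximena → UTC: 01:00–02:00, 02:30–04:30, 06:00–11:00.
Wei → UTC: 05:00–07:30, 10:30–15:00.
Yusuf ∩ Diego: (none).
Yusuf ∩ Diego ∩ Gita: (none).
Yusuf ∩ Diego ∩ Gita ∩ Ximena: (none).
Yusuf ∩ Diego ∩ Gita ∩ Ximena ∩ Wei: (none).
Windows ≥ 30 min: (none).

none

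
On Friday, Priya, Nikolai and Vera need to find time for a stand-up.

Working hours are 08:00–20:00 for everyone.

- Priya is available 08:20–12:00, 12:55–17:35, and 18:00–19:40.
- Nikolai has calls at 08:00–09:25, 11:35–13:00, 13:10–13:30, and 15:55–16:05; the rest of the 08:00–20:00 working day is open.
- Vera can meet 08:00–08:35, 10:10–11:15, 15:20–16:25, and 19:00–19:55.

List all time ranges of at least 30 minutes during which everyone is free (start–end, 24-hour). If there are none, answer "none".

10:10–11:15, 15:20–15:55, 19:00–19:40

Nikolai free within 08:00–20:00: 09:25–11:35, 13:00–13:10, 13:30–15:55, 16:05–20:00.
Priya ∩ Nikolai: 09:25–11:35, 13:00–13:10, 13:30–15:55, 16:05–17:35, 18:00–19:40.
Priya ∩ Nikolai ∩ Vera: 10:10–11:15, 15:20–15:55, 16:05–16:25, 19:00–19:40.
Windows ≥ 30 min: 10:10–11:15, 15:20–15:55, 19:00–19:40.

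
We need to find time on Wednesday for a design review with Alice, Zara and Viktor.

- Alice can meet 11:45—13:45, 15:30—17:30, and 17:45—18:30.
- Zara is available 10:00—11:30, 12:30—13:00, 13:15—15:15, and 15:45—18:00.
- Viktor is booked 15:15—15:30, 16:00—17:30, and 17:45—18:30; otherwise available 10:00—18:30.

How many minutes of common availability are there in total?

Viktor free within 10:00–18:30: 10:00–15:15, 15:30–16:00, 17:30–17:45.
Alice ∩ Zara: 12:30–13:00, 13:15–13:45, 15:45–17:30, 17:45–18:00.
Alice ∩ Zara ∩ Viktor: 12:30–13:00, 13:15–13:45, 15:45–16:00.
Total common minutes: 30 + 30 + 15 = 75.

75 minutes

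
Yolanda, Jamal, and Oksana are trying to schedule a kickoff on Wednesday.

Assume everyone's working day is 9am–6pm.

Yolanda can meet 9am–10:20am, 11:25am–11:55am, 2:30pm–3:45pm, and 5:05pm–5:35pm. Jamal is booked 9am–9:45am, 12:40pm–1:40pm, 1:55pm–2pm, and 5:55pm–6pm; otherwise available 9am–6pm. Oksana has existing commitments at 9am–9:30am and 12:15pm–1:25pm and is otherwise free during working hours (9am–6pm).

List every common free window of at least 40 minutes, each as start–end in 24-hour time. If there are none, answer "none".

14:30–15:45

Jamal free within 09:00–18:00: 09:45–12:40, 13:40–13:55, 14:00–17:55.
Oksana free within 09:00–18:00: 09:30–12:15, 13:25–18:00.
Yolanda ∩ Jamal: 09:45–10:20, 11:25–11:55, 14:30–15:45, 17:05–17:35.
Yolanda ∩ Jamal ∩ Oksana: 09:45–10:20, 11:25–11:55, 14:30–15:45, 17:05–17:35.
Windows ≥ 40 min: 14:30–15:45.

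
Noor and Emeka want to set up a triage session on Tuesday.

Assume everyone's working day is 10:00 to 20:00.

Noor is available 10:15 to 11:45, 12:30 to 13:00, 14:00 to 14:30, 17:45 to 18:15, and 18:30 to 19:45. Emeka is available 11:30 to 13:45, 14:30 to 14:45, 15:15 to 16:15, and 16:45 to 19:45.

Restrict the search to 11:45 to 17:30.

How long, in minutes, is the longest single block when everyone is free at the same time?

30 minutes

Noor ∩ Emeka: 11:30–11:45, 12:30–13:00, 17:45–18:15, 18:30–19:45.
Restricted to 11:45–17:30: 12:30–13:00.
Single common window of 30 minutes.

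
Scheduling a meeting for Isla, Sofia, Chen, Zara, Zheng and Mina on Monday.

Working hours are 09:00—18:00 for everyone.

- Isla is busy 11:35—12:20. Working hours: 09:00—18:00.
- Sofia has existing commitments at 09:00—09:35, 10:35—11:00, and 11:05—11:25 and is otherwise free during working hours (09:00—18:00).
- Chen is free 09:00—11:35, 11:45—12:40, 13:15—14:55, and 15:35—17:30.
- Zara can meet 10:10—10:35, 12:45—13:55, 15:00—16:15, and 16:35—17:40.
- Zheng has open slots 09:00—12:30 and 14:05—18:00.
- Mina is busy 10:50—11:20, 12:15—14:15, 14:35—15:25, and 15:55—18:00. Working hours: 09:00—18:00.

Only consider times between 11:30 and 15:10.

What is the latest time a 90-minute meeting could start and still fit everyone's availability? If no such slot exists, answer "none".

Isla free within 09:00–18:00: 09:00–11:35, 12:20–18:00.
Sofia free within 09:00–18:00: 09:35–10:35, 11:00–11:05, 11:25–18:00.
Mina free within 09:00–18:00: 09:00–10:50, 11:20–12:15, 14:15–14:35, 15:25–15:55.
Isla ∩ Sofia: 09:35–10:35, 11:00–11:05, 11:25–11:35, 12:20–18:00.
Isla ∩ Sofia ∩ Chen: 09:35–10:35, 11:00–11:05, 11:25–11:35, 12:20–12:40, 13:15–14:55, 15:35–17:30.
Isla ∩ Sofia ∩ Chen ∩ Zara: 10:10–10:35, 13:15–13:55, 15:35–16:15, 16:35–17:30.
Isla ∩ Sofia ∩ Chen ∩ Zara ∩ Zheng: 10:10–10:35, 15:35–16:15, 16:35–17:30.
Isla ∩ Sofia ∩ Chen ∩ Zara ∩ Zheng ∩ Mina: 10:10–10:35, 15:35–15:55.
Restricted to 11:30–15:10: (none).
Windows ≥ 90 min: (none).

none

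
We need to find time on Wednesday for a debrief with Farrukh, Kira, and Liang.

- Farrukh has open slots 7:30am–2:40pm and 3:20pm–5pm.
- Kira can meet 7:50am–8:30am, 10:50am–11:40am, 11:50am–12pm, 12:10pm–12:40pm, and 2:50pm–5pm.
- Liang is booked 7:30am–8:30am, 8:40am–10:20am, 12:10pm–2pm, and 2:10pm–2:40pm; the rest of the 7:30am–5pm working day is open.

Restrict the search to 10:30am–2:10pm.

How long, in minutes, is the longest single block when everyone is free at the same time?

50 minutes

Liang free within 07:30–17:00: 08:30–08:40, 10:20–12:10, 14:00–14:10, 14:40–17:00.
Farrukh ∩ Kira: 07:50–08:30, 10:50–11:40, 11:50–12:00, 12:10–12:40, 15:20–17:00.
Farrukh ∩ Kira ∩ Liang: 10:50–11:40, 11:50–12:00, 15:20–17:00.
Restricted to 10:30–14:10: 10:50–11:40, 11:50–12:00.
Common window lengths: 50, 10 min; longest is 50.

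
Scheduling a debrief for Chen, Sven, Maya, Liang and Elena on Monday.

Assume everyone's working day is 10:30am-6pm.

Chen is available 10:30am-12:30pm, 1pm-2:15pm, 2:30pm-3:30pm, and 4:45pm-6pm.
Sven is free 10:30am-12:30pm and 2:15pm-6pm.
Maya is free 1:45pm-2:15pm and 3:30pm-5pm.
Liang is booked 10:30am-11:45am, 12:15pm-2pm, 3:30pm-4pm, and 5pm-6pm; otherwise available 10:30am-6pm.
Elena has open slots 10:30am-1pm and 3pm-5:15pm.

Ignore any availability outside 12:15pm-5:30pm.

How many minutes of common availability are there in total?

15 minutes

Liang free within 10:30–18:00: 11:45–12:15, 14:00–15:30, 16:00–17:00.
Chen ∩ Sven: 10:30–12:30, 14:30–15:30, 16:45–18:00.
Chen ∩ Sven ∩ Maya: 16:45–17:00.
Chen ∩ Sven ∩ Maya ∩ Liang: 16:45–17:00.
Chen ∩ Sven ∩ Maya ∩ Liang ∩ Elena: 16:45–17:00.
Restricted to 12:15–17:30: 16:45–17:00.
Total common minutes: 15.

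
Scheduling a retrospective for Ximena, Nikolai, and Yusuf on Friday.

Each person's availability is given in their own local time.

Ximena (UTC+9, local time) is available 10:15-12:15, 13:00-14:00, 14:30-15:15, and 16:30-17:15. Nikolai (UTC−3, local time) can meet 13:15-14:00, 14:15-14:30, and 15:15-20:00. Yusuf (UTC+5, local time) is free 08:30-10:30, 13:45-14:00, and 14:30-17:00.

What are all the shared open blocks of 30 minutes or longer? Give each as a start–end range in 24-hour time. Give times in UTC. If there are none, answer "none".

Ximena → UTC: 01:15–03:15, 04:00–05:00, 05:30–06:15, 07:30–08:15.
Nikolai → UTC: 16:15–17:00, 17:15–17:30, 18:15–23:00.
Yusuf → UTC: 03:30–05:30, 08:45–09:00, 09:30–12:00.
Ximena ∩ Nikolai: (none).
Ximena ∩ Nikolai ∩ Yusuf: (none).
Windows ≥ 30 min: (none).

none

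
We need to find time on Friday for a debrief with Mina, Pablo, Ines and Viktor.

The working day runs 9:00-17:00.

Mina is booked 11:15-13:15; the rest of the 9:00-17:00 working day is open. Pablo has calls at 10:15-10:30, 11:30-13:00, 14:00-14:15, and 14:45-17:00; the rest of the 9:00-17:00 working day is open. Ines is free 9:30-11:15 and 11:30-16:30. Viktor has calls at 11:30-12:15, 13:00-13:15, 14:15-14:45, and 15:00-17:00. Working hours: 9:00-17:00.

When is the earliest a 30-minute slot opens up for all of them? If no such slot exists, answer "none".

09:30

Mina free within 09:00–17:00: 09:00–11:15, 13:15–17:00.
Pablo free within 09:00–17:00: 09:00–10:15, 10:30–11:30, 13:00–14:00, 14:15–14:45.
Viktor free within 09:00–17:00: 09:00–11:30, 12:15–13:00, 13:15–14:15, 14:45–15:00.
Mina ∩ Pablo: 09:00–10:15, 10:30–11:15, 13:15–14:00, 14:15–14:45.
Mina ∩ Pablo ∩ Ines: 09:30–10:15, 10:30–11:15, 13:15–14:00, 14:15–14:45.
Mina ∩ Pablo ∩ Ines ∩ Viktor: 09:30–10:15, 10:30–11:15, 13:15–14:00.
Windows ≥ 30 min: 09:30–10:15, 10:30–11:15, 13:15–14:00.
Earliest such window starts at 09:30.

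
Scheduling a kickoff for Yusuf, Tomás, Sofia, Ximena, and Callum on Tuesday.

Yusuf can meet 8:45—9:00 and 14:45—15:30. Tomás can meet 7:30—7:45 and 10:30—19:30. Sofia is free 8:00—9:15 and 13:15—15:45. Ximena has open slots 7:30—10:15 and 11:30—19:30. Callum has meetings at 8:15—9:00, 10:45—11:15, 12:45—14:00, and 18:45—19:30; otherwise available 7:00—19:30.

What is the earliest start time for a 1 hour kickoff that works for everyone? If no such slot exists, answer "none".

Callum free within 07:00–19:30: 07:00–08:15, 09:00–10:45, 11:15–12:45, 14:00–18:45.
Yusuf ∩ Tomás: 14:45–15:30.
Yusuf ∩ Tomás ∩ Sofia: 14:45–15:30.
Yusuf ∩ Tomás ∩ Sofia ∩ Ximena: 14:45–15:30.
Yusuf ∩ Tomás ∩ Sofia ∩ Ximena ∩ Callum: 14:45–15:30.
Windows ≥ 60 min: (none).

none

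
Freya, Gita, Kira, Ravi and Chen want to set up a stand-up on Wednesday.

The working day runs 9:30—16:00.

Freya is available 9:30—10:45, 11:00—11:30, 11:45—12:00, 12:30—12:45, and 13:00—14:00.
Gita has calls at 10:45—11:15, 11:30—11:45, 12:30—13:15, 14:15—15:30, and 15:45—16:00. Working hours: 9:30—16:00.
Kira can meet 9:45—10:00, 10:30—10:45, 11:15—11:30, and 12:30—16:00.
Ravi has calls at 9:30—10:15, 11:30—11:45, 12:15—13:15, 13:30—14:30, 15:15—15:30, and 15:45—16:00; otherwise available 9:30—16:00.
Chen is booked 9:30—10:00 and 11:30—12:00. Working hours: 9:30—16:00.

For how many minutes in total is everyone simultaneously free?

45 minutes

Gita free within 09:30–16:00: 09:30–10:45, 11:15–11:30, 11:45–12:30, 13:15–14:15, 15:30–15:45.
Ravi free within 09:30–16:00: 10:15–11:30, 11:45–12:15, 13:15–13:30, 14:30–15:15, 15:30–15:45.
Chen free within 09:30–16:00: 10:00–11:30, 12:00–16:00.
Freya ∩ Gita: 09:30–10:45, 11:15–11:30, 11:45–12:00, 13:15–14:00.
Freya ∩ Gita ∩ Kira: 09:45–10:00, 10:30–10:45, 11:15–11:30, 13:15–14:00.
Freya ∩ Gita ∩ Kira ∩ Ravi: 10:30–10:45, 11:15–11:30, 13:15–13:30.
Freya ∩ Gita ∩ Kira ∩ Ravi ∩ Chen: 10:30–10:45, 11:15–11:30, 13:15–13:30.
Total common minutes: 15 + 15 + 15 = 45.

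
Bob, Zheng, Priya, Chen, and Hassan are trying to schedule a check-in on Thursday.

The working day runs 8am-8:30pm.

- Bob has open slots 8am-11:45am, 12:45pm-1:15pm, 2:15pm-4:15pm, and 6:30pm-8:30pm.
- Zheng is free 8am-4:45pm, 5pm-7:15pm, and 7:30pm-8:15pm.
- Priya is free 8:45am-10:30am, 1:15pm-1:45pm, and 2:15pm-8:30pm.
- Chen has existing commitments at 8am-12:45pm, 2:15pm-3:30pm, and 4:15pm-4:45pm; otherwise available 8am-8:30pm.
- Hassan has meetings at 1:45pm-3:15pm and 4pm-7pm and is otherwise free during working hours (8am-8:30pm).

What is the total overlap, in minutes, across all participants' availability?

Chen free within 08:00–20:30: 12:45–14:15, 15:30–16:15, 16:45–20:30.
Hassan free within 08:00–20:30: 08:00–13:45, 15:15–16:00, 19:00–20:30.
Bob ∩ Zheng: 08:00–11:45, 12:45–13:15, 14:15–16:15, 18:30–19:15, 19:30–20:15.
Bob ∩ Zheng ∩ Priya: 08:45–10:30, 14:15–16:15, 18:30–19:15, 19:30–20:15.
Bob ∩ Zheng ∩ Priya ∩ Chen: 15:30–16:15, 18:30–19:15, 19:30–20:15.
Bob ∩ Zheng ∩ Priya ∩ Chen ∩ Hassan: 15:30–16:00, 19:00–19:15, 19:30–20:15.
Total common minutes: 30 + 15 + 45 = 90.

90 minutes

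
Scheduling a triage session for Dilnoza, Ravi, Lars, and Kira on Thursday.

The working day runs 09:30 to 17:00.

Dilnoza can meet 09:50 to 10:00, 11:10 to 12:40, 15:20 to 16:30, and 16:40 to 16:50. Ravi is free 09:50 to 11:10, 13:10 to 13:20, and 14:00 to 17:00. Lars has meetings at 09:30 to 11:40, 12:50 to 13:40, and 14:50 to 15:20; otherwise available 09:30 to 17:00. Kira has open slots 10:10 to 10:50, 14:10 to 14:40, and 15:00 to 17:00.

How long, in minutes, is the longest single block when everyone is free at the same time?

70 minutes

Lars free within 09:30–17:00: 11:40–12:50, 13:40–14:50, 15:20–17:00.
Dilnoza ∩ Ravi: 09:50–10:00, 15:20–16:30, 16:40–16:50.
Dilnoza ∩ Ravi ∩ Lars: 15:20–16:30, 16:40–16:50.
Dilnoza ∩ Ravi ∩ Lars ∩ Kira: 15:20–16:30, 16:40–16:50.
Common window lengths: 70, 10 min; longest is 70.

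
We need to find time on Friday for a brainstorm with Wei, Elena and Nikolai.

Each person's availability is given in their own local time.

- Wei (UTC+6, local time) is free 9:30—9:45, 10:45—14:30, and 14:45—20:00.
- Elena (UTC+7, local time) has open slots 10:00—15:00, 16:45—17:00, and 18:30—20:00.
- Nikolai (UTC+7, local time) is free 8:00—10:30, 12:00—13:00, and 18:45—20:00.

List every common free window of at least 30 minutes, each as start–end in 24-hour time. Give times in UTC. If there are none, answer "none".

05:00–06:00, 11:45–13:00

Wei → UTC: 03:30–03:45, 04:45–08:30, 08:45–14:00.
Elena → UTC: 03:00–08:00, 09:45–10:00, 11:30–13:00.
Nikolai → UTC: 01:00–03:30, 05:00–06:00, 11:45–13:00.
Wei ∩ Elena: 03:30–03:45, 04:45–08:00, 09:45–10:00, 11:30–13:00.
Wei ∩ Elena ∩ Nikolai: 05:00–06:00, 11:45–13:00.
Windows ≥ 30 min: 05:00–06:00, 11:45–13:00.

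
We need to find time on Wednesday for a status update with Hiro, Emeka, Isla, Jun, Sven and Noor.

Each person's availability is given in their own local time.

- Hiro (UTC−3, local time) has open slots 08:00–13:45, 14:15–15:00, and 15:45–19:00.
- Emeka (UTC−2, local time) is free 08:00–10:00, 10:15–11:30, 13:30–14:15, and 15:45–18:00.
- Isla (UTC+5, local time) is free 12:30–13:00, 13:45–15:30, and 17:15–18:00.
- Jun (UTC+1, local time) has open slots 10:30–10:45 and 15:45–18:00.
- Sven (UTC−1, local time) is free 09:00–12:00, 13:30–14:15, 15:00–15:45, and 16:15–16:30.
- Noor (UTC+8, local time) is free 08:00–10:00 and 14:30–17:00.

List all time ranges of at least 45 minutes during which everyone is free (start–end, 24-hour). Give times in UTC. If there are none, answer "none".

Hiro → UTC: 11:00–16:45, 17:15–18:00, 18:45–22:00.
Emeka → UTC: 10:00–12:00, 12:15–13:30, 15:30–16:15, 17:45–20:00.
Isla → UTC: 07:30–08:00, 08:45–10:30, 12:15–13:00.
Jun → UTC: 09:30–09:45, 14:45–17:00.
Sven → UTC: 10:00–13:00, 14:30–15:15, 16:00–16:45, 17:15–17:30.
Noor → UTC: 00:00–02:00, 06:30–09:00.
Hiro ∩ Emeka: 11:00–12:00, 12:15–13:30, 15:30–16:15, 17:45–18:00, 18:45–20:00.
Hiro ∩ Emeka ∩ Isla: 12:15–13:00.
Hiro ∩ Emeka ∩ Isla ∩ Jun: (none).
Hiro ∩ Emeka ∩ Isla ∩ Jun ∩ Sven: (none).
Hiro ∩ Emeka ∩ Isla ∩ Jun ∩ Sven ∩ Noor: (none).
Windows ≥ 45 min: (none).

none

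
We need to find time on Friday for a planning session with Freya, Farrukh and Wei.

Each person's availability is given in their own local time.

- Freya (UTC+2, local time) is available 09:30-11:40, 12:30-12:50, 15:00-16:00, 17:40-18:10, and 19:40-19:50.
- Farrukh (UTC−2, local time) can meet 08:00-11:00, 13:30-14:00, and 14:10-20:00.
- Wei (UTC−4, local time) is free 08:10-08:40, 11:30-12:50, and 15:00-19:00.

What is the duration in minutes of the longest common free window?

20 minutes

Freya → UTC: 07:30–09:40, 10:30–10:50, 13:00–14:00, 15:40–16:10, 17:40–17:50.
Farrukh → UTC: 10:00–13:00, 15:30–16:00, 16:10–22:00.
Wei → UTC: 12:10–12:40, 15:30–16:50, 19:00–23:00.
Freya ∩ Farrukh: 10:30–10:50, 15:40–16:00, 17:40–17:50.
Freya ∩ Farrukh ∩ Wei: 15:40–16:00.
Single common window of 20 minutes.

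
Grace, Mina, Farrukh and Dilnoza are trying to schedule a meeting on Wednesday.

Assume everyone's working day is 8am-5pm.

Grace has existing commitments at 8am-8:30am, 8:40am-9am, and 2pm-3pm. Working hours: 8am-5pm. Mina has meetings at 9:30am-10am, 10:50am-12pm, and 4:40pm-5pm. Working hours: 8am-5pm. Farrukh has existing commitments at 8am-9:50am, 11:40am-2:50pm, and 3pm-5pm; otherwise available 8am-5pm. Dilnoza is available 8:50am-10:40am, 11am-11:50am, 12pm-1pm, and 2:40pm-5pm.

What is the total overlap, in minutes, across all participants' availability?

40 minutes

Grace free within 08:00–17:00: 08:30–08:40, 09:00–14:00, 15:00–17:00.
Mina free within 08:00–17:00: 08:00–09:30, 10:00–10:50, 12:00–16:40.
Farrukh free within 08:00–17:00: 09:50–11:40, 14:50–15:00.
Grace ∩ Mina: 08:30–08:40, 09:00–09:30, 10:00–10:50, 12:00–14:00, 15:00–16:40.
Grace ∩ Mina ∩ Farrukh: 10:00–10:50.
Grace ∩ Mina ∩ Farrukh ∩ Dilnoza: 10:00–10:40.
Total common minutes: 40.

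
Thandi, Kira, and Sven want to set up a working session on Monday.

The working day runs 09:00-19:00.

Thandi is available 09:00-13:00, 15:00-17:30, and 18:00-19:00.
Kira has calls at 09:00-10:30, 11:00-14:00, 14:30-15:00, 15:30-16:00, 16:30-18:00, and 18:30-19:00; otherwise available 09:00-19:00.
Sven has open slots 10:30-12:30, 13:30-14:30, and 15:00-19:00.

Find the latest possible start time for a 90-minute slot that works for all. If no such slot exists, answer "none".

none

Kira free within 09:00–19:00: 10:30–11:00, 14:00–14:30, 15:00–15:30, 16:00–16:30, 18:00–18:30.
Thandi ∩ Kira: 10:30–11:00, 15:00–15:30, 16:00–16:30, 18:00–18:30.
Thandi ∩ Kira ∩ Sven: 10:30–11:00, 15:00–15:30, 16:00–16:30, 18:00–18:30.
Windows ≥ 90 min: (none).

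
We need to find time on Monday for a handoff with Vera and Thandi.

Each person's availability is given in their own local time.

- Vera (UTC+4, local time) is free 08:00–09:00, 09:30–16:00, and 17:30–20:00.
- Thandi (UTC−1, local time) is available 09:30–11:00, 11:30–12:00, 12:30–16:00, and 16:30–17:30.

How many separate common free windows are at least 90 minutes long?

2

Vera → UTC: 04:00–05:00, 05:30–12:00, 13:30–16:00.
Thandi → UTC: 10:30–12:00, 12:30–13:00, 13:30–17:00, 17:30–18:30.
Vera ∩ Thandi: 10:30–12:00, 13:30–16:00.
Windows ≥ 90 min: 10:30–12:00, 13:30–16:00.
That's 2 windows.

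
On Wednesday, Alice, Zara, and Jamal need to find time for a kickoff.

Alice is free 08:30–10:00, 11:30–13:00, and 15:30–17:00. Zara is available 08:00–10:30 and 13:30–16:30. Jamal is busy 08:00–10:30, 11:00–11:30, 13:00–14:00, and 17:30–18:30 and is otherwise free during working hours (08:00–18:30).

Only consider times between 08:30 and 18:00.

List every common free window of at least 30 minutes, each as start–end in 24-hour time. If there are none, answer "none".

Jamal free within 08:00–18:30: 10:30–11:00, 11:30–13:00, 14:00–17:30.
Alice ∩ Zara: 08:30–10:00, 15:30–16:30.
Alice ∩ Zara ∩ Jamal: 15:30–16:30.
Restricted to 08:30–18:00: 15:30–16:30.
Windows ≥ 30 min: 15:30–16:30.

15:30–16:30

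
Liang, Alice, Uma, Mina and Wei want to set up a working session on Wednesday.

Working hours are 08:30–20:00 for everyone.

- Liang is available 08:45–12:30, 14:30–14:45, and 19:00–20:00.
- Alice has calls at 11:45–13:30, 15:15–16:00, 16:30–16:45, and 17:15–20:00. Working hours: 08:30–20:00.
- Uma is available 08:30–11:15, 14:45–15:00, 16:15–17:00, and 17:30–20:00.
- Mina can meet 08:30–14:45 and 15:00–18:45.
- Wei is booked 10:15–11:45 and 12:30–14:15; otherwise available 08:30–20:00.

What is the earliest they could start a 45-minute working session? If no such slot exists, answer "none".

08:45

Alice free within 08:30–20:00: 08:30–11:45, 13:30–15:15, 16:00–16:30, 16:45–17:15.
Wei free within 08:30–20:00: 08:30–10:15, 11:45–12:30, 14:15–20:00.
Liang ∩ Alice: 08:45–11:45, 14:30–14:45.
Liang ∩ Alice ∩ Uma: 08:45–11:15.
Liang ∩ Alice ∩ Uma ∩ Mina: 08:45–11:15.
Liang ∩ Alice ∩ Uma ∩ Mina ∩ Wei: 08:45–10:15.
Windows ≥ 45 min: 08:45–10:15.
Earliest such window starts at 08:45.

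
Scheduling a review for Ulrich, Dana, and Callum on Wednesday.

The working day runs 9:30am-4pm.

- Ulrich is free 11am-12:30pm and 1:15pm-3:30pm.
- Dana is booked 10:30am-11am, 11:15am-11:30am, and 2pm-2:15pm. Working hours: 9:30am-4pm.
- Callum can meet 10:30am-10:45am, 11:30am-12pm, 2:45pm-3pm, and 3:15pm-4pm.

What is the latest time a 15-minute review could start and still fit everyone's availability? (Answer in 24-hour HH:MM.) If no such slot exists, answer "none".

15:15

Dana free within 09:30–16:00: 09:30–10:30, 11:00–11:15, 11:30–14:00, 14:15–16:00.
Ulrich ∩ Dana: 11:00–11:15, 11:30–12:30, 13:15–14:00, 14:15–15:30.
Ulrich ∩ Dana ∩ Callum: 11:30–12:00, 14:45–15:00, 15:15–15:30.
Windows ≥ 15 min: 11:30–12:00, 14:45–15:00, 15:15–15:30.
Latest start in the last window 15:15–15:30 is 15:30 − 15 min = 15:15.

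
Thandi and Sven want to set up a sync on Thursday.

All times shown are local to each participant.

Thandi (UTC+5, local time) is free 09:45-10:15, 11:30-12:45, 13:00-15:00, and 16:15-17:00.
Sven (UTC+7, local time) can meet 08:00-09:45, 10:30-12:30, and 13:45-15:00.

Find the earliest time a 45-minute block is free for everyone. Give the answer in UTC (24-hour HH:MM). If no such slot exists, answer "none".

06:45

Thandi → UTC: 04:45–05:15, 06:30–07:45, 08:00–10:00, 11:15–12:00.
Sven → UTC: 01:00–02:45, 03:30–05:30, 06:45–08:00.
Thandi ∩ Sven: 04:45–05:15, 06:45–07:45.
Windows ≥ 45 min: 06:45–07:45.
Earliest such window starts at 06:45.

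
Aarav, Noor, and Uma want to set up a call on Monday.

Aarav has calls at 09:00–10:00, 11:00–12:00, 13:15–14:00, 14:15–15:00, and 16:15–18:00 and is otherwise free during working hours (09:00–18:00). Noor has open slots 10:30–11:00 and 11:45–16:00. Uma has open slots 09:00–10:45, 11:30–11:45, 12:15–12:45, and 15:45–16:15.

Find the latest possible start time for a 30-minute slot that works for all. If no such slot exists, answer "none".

Aarav free within 09:00–18:00: 10:00–11:00, 12:00–13:15, 14:00–14:15, 15:00–16:15.
Aarav ∩ Noor: 10:30–11:00, 12:00–13:15, 14:00–14:15, 15:00–16:00.
Aarav ∩ Noor ∩ Uma: 10:30–10:45, 12:15–12:45, 15:45–16:00.
Windows ≥ 30 min: 12:15–12:45.
Latest start in the last window 12:15–12:45 is 12:45 − 30 min = 12:15.

12:15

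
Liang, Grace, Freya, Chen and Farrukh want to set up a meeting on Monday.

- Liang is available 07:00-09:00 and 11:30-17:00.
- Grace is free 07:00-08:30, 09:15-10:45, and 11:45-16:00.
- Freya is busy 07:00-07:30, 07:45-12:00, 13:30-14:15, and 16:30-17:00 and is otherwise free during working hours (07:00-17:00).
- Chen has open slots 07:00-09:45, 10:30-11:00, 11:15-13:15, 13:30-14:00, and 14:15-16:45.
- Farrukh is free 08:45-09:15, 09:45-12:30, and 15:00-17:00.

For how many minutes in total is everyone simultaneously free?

90 minutes

Freya free within 07:00–17:00: 07:30–07:45, 12:00–13:30, 14:15–16:30.
Liang ∩ Grace: 07:00–08:30, 11:45–16:00.
Liang ∩ Grace ∩ Freya: 07:30–07:45, 12:00–13:30, 14:15–16:00.
Liang ∩ Grace ∩ Freya ∩ Chen: 07:30–07:45, 12:00–13:15, 14:15–16:00.
Liang ∩ Grace ∩ Freya ∩ Chen ∩ Farrukh: 12:00–12:30, 15:00–16:00.
Total common minutes: 30 + 60 = 90.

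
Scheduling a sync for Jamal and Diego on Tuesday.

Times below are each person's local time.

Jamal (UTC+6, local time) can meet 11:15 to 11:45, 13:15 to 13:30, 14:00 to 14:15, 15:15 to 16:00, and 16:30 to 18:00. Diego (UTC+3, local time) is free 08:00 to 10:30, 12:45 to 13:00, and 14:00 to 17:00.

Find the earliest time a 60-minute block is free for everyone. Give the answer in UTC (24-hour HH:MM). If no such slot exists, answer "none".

11:00

Jamal → UTC: 05:15–05:45, 07:15–07:30, 08:00–08:15, 09:15–10:00, 10:30–12:00.
Diego → UTC: 05:00–07:30, 09:45–10:00, 11:00–14:00.
Jamal ∩ Diego: 05:15–05:45, 07:15–07:30, 09:45–10:00, 11:00–12:00.
Windows ≥ 60 min: 11:00–12:00.
Earliest such window starts at 11:00.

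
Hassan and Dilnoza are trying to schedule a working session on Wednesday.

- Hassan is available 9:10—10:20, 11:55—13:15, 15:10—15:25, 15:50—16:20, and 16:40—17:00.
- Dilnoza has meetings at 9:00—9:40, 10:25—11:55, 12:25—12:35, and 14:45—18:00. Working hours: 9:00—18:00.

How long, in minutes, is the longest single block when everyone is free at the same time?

Dilnoza free within 09:00–18:00: 09:40–10:25, 11:55–12:25, 12:35–14:45.
Hassan ∩ Dilnoza: 09:40–10:20, 11:55–12:25, 12:35–13:15.
Common window lengths: 40, 30, 40 min; longest is 40.

40 minutes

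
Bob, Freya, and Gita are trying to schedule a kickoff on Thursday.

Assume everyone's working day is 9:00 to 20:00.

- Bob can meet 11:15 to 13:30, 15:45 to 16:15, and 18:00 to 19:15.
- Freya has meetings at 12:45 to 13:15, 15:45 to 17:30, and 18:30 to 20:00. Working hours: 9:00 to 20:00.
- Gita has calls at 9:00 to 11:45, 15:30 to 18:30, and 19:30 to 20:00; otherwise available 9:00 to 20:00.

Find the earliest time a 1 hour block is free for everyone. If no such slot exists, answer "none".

11:45

Freya free within 09:00–20:00: 09:00–12:45, 13:15–15:45, 17:30–18:30.
Gita free within 09:00–20:00: 11:45–15:30, 18:30–19:30.
Bob ∩ Freya: 11:15–12:45, 13:15–13:30, 18:00–18:30.
Bob ∩ Freya ∩ Gita: 11:45–12:45, 13:15–13:30.
Windows ≥ 60 min: 11:45–12:45.
Earliest such window starts at 11:45.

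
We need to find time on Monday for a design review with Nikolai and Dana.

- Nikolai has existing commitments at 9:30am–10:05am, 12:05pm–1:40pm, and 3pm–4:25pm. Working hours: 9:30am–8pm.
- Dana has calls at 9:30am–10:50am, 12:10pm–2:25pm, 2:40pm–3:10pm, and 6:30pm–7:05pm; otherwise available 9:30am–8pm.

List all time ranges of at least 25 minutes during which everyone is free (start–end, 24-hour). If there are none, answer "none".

Nikolai free within 09:30–20:00: 10:05–12:05, 13:40–15:00, 16:25–20:00.
Dana free within 09:30–20:00: 10:50–12:10, 14:25–14:40, 15:10–18:30, 19:05–20:00.
Nikolai ∩ Dana: 10:50–12:05, 14:25–14:40, 16:25–18:30, 19:05–20:00.
Windows ≥ 25 min: 10:50–12:05, 16:25–18:30, 19:05–20:00.

10:50–12:05, 16:25–18:30, 19:05–20:00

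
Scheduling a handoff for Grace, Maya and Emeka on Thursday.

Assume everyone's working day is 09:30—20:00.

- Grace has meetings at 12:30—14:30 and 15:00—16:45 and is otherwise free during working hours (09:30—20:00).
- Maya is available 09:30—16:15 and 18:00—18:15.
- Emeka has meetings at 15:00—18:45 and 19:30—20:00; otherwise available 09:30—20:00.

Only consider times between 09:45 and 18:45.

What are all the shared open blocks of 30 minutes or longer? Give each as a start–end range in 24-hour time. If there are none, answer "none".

09:45–12:30, 14:30–15:00

Grace free within 09:30–20:00: 09:30–12:30, 14:30–15:00, 16:45–20:00.
Emeka free within 09:30–20:00: 09:30–15:00, 18:45–19:30.
Grace ∩ Maya: 09:30–12:30, 14:30–15:00, 18:00–18:15.
Grace ∩ Maya ∩ Emeka: 09:30–12:30, 14:30–15:00.
Restricted to 09:45–18:45: 09:45–12:30, 14:30–15:00.
Windows ≥ 30 min: 09:45–12:30, 14:30–15:00.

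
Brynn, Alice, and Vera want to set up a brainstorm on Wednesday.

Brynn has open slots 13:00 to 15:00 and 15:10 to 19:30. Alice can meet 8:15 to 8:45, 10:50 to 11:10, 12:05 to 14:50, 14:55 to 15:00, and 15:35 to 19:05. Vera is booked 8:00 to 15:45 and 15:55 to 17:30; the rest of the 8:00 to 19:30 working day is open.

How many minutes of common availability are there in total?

Vera free within 08:00–19:30: 15:45–15:55, 17:30–19:30.
Brynn ∩ Alice: 13:00–14:50, 14:55–15:00, 15:35–19:05.
Brynn ∩ Alice ∩ Vera: 15:45–15:55, 17:30–19:05.
Total common minutes: 10 + 95 = 105.

105 minutes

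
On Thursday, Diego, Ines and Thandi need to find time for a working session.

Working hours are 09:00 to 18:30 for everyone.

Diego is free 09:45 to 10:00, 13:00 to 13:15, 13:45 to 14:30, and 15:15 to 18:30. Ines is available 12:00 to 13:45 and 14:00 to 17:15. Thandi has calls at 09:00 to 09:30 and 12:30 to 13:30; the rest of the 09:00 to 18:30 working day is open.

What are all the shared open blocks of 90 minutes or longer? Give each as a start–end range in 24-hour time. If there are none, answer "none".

15:15–17:15

Thandi free within 09:00–18:30: 09:30–12:30, 13:30–18:30.
Diego ∩ Ines: 13:00–13:15, 14:00–14:30, 15:15–17:15.
Diego ∩ Ines ∩ Thandi: 14:00–14:30, 15:15–17:15.
Windows ≥ 90 min: 15:15–17:15.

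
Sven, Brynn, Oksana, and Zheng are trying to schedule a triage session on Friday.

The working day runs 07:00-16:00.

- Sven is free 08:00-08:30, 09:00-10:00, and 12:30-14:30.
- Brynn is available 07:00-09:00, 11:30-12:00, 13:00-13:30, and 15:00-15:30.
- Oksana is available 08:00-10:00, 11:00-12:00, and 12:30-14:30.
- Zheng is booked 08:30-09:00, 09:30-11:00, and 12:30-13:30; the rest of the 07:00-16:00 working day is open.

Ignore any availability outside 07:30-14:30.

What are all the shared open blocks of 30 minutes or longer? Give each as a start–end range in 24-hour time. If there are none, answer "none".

08:00–08:30

Zheng free within 07:00–16:00: 07:00–08:30, 09:00–09:30, 11:00–12:30, 13:30–16:00.
Sven ∩ Brynn: 08:00–08:30, 13:00–13:30.
Sven ∩ Brynn ∩ Oksana: 08:00–08:30, 13:00–13:30.
Sven ∩ Brynn ∩ Oksana ∩ Zheng: 08:00–08:30.
Restricted to 07:30–14:30: 08:00–08:30.
Windows ≥ 30 min: 08:00–08:30.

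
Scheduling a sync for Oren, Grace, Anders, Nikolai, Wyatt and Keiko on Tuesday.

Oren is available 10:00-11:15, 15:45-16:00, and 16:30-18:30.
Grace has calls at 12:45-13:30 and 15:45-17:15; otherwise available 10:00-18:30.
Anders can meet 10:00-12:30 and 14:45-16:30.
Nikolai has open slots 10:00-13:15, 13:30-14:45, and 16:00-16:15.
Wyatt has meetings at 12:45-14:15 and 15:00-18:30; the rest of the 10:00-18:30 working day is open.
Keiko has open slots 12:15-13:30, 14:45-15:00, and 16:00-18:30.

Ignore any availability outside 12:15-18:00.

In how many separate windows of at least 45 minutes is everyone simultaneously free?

Grace free within 10:00–18:30: 10:00–12:45, 13:30–15:45, 17:15–18:30.
Wyatt free within 10:00–18:30: 10:00–12:45, 14:15–15:00.
Oren ∩ Grace: 10:00–11:15, 17:15–18:30.
Oren ∩ Grace ∩ Anders: 10:00–11:15.
Oren ∩ Grace ∩ Anders ∩ Nikolai: 10:00–11:15.
Oren ∩ Grace ∩ Anders ∩ Nikolai ∩ Wyatt: 10:00–11:15.
Oren ∩ Grace ∩ Anders ∩ Nikolai ∩ Wyatt ∩ Keiko: (none).
Restricted to 12:15–18:00: (none).
Windows ≥ 45 min: (none).
That's 0 windows.

0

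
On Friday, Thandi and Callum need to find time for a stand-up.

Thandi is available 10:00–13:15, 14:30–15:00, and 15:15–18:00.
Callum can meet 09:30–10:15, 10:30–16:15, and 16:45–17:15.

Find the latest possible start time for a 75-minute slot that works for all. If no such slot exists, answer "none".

12:00

Thandi ∩ Callum: 10:00–10:15, 10:30–13:15, 14:30–15:00, 15:15–16:15, 16:45–17:15.
Windows ≥ 75 min: 10:30–13:15.
Latest start in the last window 10:30–13:15 is 13:15 − 75 min = 12:00.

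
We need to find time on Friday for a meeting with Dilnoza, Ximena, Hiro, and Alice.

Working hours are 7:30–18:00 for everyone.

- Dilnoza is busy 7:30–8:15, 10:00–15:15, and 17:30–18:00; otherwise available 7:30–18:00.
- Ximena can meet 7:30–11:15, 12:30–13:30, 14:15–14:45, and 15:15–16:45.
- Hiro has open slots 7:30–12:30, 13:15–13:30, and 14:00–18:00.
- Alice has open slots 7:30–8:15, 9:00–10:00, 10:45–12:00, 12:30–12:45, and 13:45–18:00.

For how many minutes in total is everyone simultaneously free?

Dilnoza free within 07:30–18:00: 08:15–10:00, 15:15–17:30.
Dilnoza ∩ Ximena: 08:15–10:00, 15:15–16:45.
Dilnoza ∩ Ximena ∩ Hiro: 08:15–10:00, 15:15–16:45.
Dilnoza ∩ Ximena ∩ Hiro ∩ Alice: 09:00–10:00, 15:15–16:45.
Total common minutes: 60 + 90 = 150.

150 minutes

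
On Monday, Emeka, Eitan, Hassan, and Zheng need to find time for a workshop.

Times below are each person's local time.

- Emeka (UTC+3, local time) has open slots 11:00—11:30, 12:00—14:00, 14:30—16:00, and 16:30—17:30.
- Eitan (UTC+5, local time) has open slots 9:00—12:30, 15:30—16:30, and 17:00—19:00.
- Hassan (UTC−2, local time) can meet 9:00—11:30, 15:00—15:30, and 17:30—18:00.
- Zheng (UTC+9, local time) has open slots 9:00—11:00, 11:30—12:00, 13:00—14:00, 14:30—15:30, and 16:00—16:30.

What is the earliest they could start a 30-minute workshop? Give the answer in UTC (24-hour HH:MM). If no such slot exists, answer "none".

none

Emeka → UTC: 08:00–08:30, 09:00–11:00, 11:30–13:00, 13:30–14:30.
Eitan → UTC: 04:00–07:30, 10:30–11:30, 12:00–14:00.
Hassan → UTC: 11:00–13:30, 17:00–17:30, 19:30–20:00.
Zheng → UTC: 00:00–02:00, 02:30–03:00, 04:00–05:00, 05:30–06:30, 07:00–07:30.
Emeka ∩ Eitan: 10:30–11:00, 12:00–13:00, 13:30–14:00.
Emeka ∩ Eitan ∩ Hassan: 12:00–13:00.
Emeka ∩ Eitan ∩ Hassan ∩ Zheng: (none).
Windows ≥ 30 min: (none).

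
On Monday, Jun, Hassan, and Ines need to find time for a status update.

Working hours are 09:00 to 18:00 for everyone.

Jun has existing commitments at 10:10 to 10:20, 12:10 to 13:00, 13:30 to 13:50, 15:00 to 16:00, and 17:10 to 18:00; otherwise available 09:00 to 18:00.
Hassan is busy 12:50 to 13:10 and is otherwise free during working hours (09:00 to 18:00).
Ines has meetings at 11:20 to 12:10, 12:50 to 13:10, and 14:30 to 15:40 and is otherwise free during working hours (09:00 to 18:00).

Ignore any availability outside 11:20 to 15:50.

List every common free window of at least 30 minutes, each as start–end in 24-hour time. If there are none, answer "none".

Jun free within 09:00–18:00: 09:00–10:10, 10:20–12:10, 13:00–13:30, 13:50–15:00, 16:00–17:10.
Hassan free within 09:00–18:00: 09:00–12:50, 13:10–18:00.
Ines free within 09:00–18:00: 09:00–11:20, 12:10–12:50, 13:10–14:30, 15:40–18:00.
Jun ∩ Hassan: 09:00–10:10, 10:20–12:10, 13:10–13:30, 13:50–15:00, 16:00–17:10.
Jun ∩ Hassan ∩ Ines: 09:00–10:10, 10:20–11:20, 13:10–13:30, 13:50–14:30, 16:00–17:10.
Restricted to 11:20–15:50: 13:10–13:30, 13:50–14:30.
Windows ≥ 30 min: 13:50–14:30.

13:50–14:30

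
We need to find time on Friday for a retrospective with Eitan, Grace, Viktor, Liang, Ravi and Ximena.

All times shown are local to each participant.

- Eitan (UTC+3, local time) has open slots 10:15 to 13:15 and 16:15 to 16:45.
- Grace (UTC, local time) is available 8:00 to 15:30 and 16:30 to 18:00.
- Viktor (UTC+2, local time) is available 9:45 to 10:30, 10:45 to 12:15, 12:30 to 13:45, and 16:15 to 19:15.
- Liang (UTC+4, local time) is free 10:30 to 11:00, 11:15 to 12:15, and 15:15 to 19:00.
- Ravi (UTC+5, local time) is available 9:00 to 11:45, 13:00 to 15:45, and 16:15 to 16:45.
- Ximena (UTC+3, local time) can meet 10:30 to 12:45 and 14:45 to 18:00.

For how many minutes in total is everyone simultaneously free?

15 minutes

Eitan → UTC: 07:15–10:15, 13:15–13:45.
Grace → UTC: 08:00–15:30, 16:30–18:00.
Viktor → UTC: 07:45–08:30, 08:45–10:15, 10:30–11:45, 14:15–17:15.
Liang → UTC: 06:30–07:00, 07:15–08:15, 11:15–15:00.
Ravi → UTC: 04:00–06:45, 08:00–10:45, 11:15–11:45.
Ximena → UTC: 07:30–09:45, 11:45–15:00.
Eitan ∩ Grace: 08:00–10:15, 13:15–13:45.
Eitan ∩ Grace ∩ Viktor: 08:00–08:30, 08:45–10:15.
Eitan ∩ Grace ∩ Viktor ∩ Liang: 08:00–08:15.
Eitan ∩ Grace ∩ Viktor ∩ Liang ∩ Ravi: 08:00–08:15.
Eitan ∩ Grace ∩ Viktor ∩ Liang ∩ Ravi ∩ Ximena: 08:00–08:15.
Total common minutes: 15.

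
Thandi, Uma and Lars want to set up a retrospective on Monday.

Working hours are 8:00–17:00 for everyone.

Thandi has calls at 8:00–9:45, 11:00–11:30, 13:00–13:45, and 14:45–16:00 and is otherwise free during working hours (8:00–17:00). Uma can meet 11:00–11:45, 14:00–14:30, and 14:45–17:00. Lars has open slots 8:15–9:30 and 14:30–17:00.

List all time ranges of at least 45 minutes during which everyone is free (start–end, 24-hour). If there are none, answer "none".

Thandi free within 08:00–17:00: 09:45–11:00, 11:30–13:00, 13:45–14:45, 16:00–17:00.
Thandi ∩ Uma: 11:30–11:45, 14:00–14:30, 16:00–17:00.
Thandi ∩ Uma ∩ Lars: 16:00–17:00.
Windows ≥ 45 min: 16:00–17:00.

16:00–17:00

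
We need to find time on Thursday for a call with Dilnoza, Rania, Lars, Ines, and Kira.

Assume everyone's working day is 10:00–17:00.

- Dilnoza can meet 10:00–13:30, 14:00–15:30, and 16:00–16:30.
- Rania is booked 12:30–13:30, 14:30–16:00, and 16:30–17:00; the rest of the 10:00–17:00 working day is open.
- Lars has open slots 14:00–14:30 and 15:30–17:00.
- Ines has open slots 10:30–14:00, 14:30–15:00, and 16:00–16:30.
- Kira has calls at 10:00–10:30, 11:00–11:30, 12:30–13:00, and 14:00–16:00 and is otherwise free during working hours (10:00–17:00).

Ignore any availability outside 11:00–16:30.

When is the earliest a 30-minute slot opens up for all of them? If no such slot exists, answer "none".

Rania free within 10:00–17:00: 10:00–12:30, 13:30–14:30, 16:00–16:30.
Kira free within 10:00–17:00: 10:30–11:00, 11:30–12:30, 13:00–14:00, 16:00–17:00.
Dilnoza ∩ Rania: 10:00–12:30, 14:00–14:30, 16:00–16:30.
Dilnoza ∩ Rania ∩ Lars: 14:00–14:30, 16:00–16:30.
Dilnoza ∩ Rania ∩ Lars ∩ Ines: 16:00–16:30.
Dilnoza ∩ Rania ∩ Lars ∩ Ines ∩ Kira: 16:00–16:30.
Restricted to 11:00–16:30: 16:00–16:30.
Windows ≥ 30 min: 16:00–16:30.
Earliest such window starts at 16:00.

16:00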